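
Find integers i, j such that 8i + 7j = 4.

Step 1: Check solvability.
gcd(8, 7) = 1
Since 1 divides 4, solutions exist.

Step 2: Apply extended Euclidean algorithm to find gcd.
We find integers such that 8*x0 + 7*y0 = 1

Step 3: Scale the particular solution.
Multiply by 4/1 = 4:
i = 4, j = -4

Step 4: Verify.
8*(4) + 7*(-4) = 4 = 4 ✓

i = 4, j = -4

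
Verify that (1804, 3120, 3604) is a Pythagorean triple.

Compute a² + b² = 1804² + 3120² = 3254416 + 9734400 = 12988816
Compute c² = 3604² = 12988816
Since 12988816 = 12988816, confirmed.

Yes, it is a Pythagorean triple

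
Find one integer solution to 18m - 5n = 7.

Step 1: Check solvability.
gcd(18, 5) = 1
Since 1 divides 7, solutions exist.

Step 2: Apply extended Euclidean algorithm to find gcd.
We find integers such that 18*x0 + 5*y0 = 1

Step 3: Scale the particular solution.
Multiply by 7/1 = 7:
m = 14, n = 49

Step 4: Verify.
18*(14) - 5*(49) = 7 = 7 ✓

m = 14, n = 49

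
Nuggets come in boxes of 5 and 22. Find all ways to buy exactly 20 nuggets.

We need non-negative integers (x, y) with 5x + 22y = 20.
For each x in 0..4, check if 20 - 5x is a non-negative multiple of 22.
x = 4: 22y = 0, y = 0 ✓

(4 boxes of 5, 0 boxes of 22)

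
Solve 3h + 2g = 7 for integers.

Step 1: Check solvability.
gcd(3, 2) = 1
Since 1 divides 7, solutions exist.

Step 2: Apply extended Euclidean algorithm to find gcd.
We find integers such that 3*x0 + 2*y0 = 1

Step 3: Scale the particular solution.
Multiply by 7/1 = 7:
h = 7, g = -7

Step 4: Verify.
3*(7) + 2*(-7) = 7 = 7 ✓

h = 7, g = -7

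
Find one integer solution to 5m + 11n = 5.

Step 1: Check solvability.
gcd(5, 11) = 1
Since 1 divides 5, solutions exist.

Step 2: Apply extended Euclidean algorithm to find gcd.
We find integers such that 5*x0 + 11*y0 = 1

Step 3: Scale the particular solution.
Multiply by 5/1 = 5:
m = -10, n = 5

Step 4: Verify.
5*(-10) + 11*(5) = 5 = 5 ✓

m = -10, n = 5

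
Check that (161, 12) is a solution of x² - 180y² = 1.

Compute x² = 161² = 25921
Compute 180y² = 180·12² = 180·144 = 25920
x² - 180y² = 25921 - 25920 = 1
Since this equals 1, (161, 12) is a solution.

Yes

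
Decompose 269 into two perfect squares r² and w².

We need to find integers r, w > 0 such that r² + w² = 269.
Trying r = 10: w² = 269 - 10² = 269 - 100 = 169
w = 13
Check: 10² + 13² = 100 + 169 = 269 ✓

269 = 10² + 13²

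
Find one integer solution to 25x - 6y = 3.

Step 1: Check solvability.
gcd(25, 6) = 1
Since 1 divides 3, solutions exist.

Step 2: Apply extended Euclidean algorithm to find gcd.
We find integers such that 25*x0 + 6*y0 = 1

Step 3: Scale the particular solution.
Multiply by 3/1 = 3:
x = 3, y = 12

Step 4: Verify.
25*(3) - 6*(12) = 3 = 3 ✓

x = 3, y = 12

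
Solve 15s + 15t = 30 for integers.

Step 1: Check solvability.
gcd(15, 15) = 15
Since 15 divides 30, solutions exist.

Step 2: Apply extended Euclidean algorithm to find gcd.
We find integers such that 15*x0 + 15*y0 = 15

Step 3: Scale the particular solution.
Multiply by 30/15 = 2:
s = 0, t = 2

Step 4: Verify.
15*(0) + 15*(2) = 30 = 30 ✓

s = 0, t = 2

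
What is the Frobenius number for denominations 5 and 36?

For two coprime denominations a and b, the Frobenius number (largest value not representable as a non-negative combination) is ab - a - b.
Here gcd(5, 36) = 1, so they are coprime.
F(5, 36) = 5·36 - 5 - 36 = 180 - 41 = 139

139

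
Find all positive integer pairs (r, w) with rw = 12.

The positive divisors of 12 are: 1, 2, 3, 4, 6, 12.
Each divisor d gives the pair (d, 12/d):
(1, 12), (2, 6), (3, 4), (4, 3), (6, 2), (12, 1)

(1, 12), (2, 6), (3, 4), (4, 3), (6, 2), (12, 1)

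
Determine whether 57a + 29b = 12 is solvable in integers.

Step 1: Compute gcd(57, 29).
gcd(57, 29) = 1

Step 2: Check divisibility.
Does 1 divide 12? 12 = 1 x 12, so yes.

By the theorem on linear Diophantine equations, 57a + 29b = 12 has integer solutions if and only if gcd(57, 29) divides 12. Since 1 | 12, solutions exist.

Yes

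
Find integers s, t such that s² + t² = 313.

We need to find integers s, t > 0 such that s² + t² = 313.
Trying s = 12: t² = 313 - 12² = 313 - 144 = 169
t = 13
Check: 12² + 13² = 144 + 169 = 313 ✓

313 = 12² + 13²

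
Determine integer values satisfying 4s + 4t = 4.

Step 1: Check solvability.
gcd(4, 4) = 4
Since 4 divides 4, solutions exist.

Step 2: Apply extended Euclidean algorithm to find gcd.
We find integers such that 4*x0 + 4*y0 = 4

Step 3: Scale the particular solution.
Multiply by 4/4 = 1:
s = 0, t = 1

Step 4: Verify.
4*(0) + 4*(1) = 4 = 4 ✓

s = 0, t = 1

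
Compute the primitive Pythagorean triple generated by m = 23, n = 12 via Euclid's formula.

a = m² - n² = 23² - 12² = 529 - 144 = 385
b = 2mn = 2·23·12 = 552
c = m² + n² = 529 + 144 = 673
Verify: 385² + 552² = 148225 + 304704 = 452929 = 673² ✓

(385, 552, 673)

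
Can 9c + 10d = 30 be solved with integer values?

Step 1: Compute gcd(9, 10).
gcd(9, 10) = 1

Step 2: Check divisibility.
Does 1 divide 30? 30 = 1 x 30, so yes.

By the theorem on linear Diophantine equations, 9c + 10d = 30 has integer solutions if and only if gcd(9, 10) divides 30. Since 1 | 30, solutions exist.

Yes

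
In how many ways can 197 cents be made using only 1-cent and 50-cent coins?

We need non-negative integers (x, y) with 1x + 50y = 197.
For each x from 0 to 197, check if (197 - 1x) is a non-negative multiple of 50.
Solutions (x, y): (47,3), (97,2), (147,1), (197,0)
Count: 4

4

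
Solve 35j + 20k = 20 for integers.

Step 1: Check solvability.
gcd(35, 20) = 5
Since 5 divides 20, solutions exist.

Step 2: Apply extended Euclidean algorithm to find gcd.
We find integers such that 35*x0 + 20*y0 = 5

Step 3: Scale the particular solution.
Multiply by 20/5 = 4:
j = -4, k = 8

Step 4: Verify.
35*(-4) + 20*(8) = 20 = 20 ✓

j = -4, k = 8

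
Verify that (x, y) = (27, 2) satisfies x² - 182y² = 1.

Compute x² = 27² = 729
Compute 182y² = 182·2² = 182·4 = 728
x² - 182y² = 729 - 728 = 1
Since this equals 1, (27, 2) is a solution.

Yes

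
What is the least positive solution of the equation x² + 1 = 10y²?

We need x² = 10y² - 1. Try successive y:
y = 1: x² = 10·1² - 1 = 9 = 3² ✓
Check: 3² - 10·1² = 9 - 10 = -1 ✓

x = 3, y = 1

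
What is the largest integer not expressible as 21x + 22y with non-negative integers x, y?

For two coprime denominations a and b, the Frobenius number (largest value not representable as a non-negative combination) is ab - a - b.
Here gcd(21, 22) = 1, so they are coprime.
F(21, 22) = 21·22 - 21 - 22 = 462 - 43 = 419

419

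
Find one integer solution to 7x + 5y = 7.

Step 1: Check solvability.
gcd(7, 5) = 1
Since 1 divides 7, solutions exist.

Step 2: Apply extended Euclidean algorithm to find gcd.
We find integers such that 7*x0 + 5*y0 = 1

Step 3: Scale the particular solution.
Multiply by 7/1 = 7:
x = -14, y = 21

Step 4: Verify.
7*(-14) + 5*(21) = 7 = 7 ✓

x = -14, y = 21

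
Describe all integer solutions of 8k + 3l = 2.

Step 1: Compute gcd(8, 3) = 1.
Since 1 divides 2, solutions exist.

Step 2: Find a particular solution using extended Euclidean algorithm.
We get k₀ = -2, l₀ = 6.
Check: 8*-2 + 3*6 = 2 = 2 ✓

Step 3: Write the general solution.
k = -2 + (3/1)t = -2 + 3t
l = 6 - (8/1)t = 6 - 8t
for any integer t.

k = -2 + 3t, l = 6 - 8t for integer t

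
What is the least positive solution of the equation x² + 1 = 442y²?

We need x² = 442y² - 1. Try successive y:
y = 1: x² = 442·1² - 1 = 441 = 21² ✓
Check: 21² - 442·1² = 441 - 442 = -1 ✓

x = 21, y = 1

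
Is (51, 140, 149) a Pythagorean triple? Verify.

Compute a² + b² = 51² + 140² = 2601 + 19600 = 22201
Compute c² = 149² = 22201
Since 22201 = 22201, confirmed.

Yes, it is a Pythagorean triple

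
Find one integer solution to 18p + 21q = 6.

Step 1: Check solvability.
gcd(18, 21) = 3
Since 3 divides 6, solutions exist.

Step 2: Apply extended Euclidean algorithm to find gcd.
We find integers such that 18*x0 + 21*y0 = 3

Step 3: Scale the particular solution.
Multiply by 6/3 = 2:
p = -2, q = 2

Step 4: Verify.
18*(-2) + 21*(2) = 6 = 6 ✓

p = -2, q = 2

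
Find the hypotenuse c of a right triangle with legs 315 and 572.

c² = a² + b² = 315² + 572² = 99225 + 327184 = 426409
c = 653

653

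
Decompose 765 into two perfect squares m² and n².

We need to find integers m, n > 0 such that m² + n² = 765.
Trying m = 6: n² = 765 - 6² = 765 - 36 = 729
n = 27
Check: 6² + 27² = 36 + 729 = 765 ✓

765 = 6² + 27²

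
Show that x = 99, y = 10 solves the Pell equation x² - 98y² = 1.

Compute x² = 99² = 9801
Compute 98y² = 98·10² = 98·100 = 9800
x² - 98y² = 9801 - 9800 = 1
Since this equals 1, (99, 10) is a solution.

Yes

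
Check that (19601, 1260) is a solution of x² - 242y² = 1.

Compute x² = 19601² = 384199201
Compute 242y² = 242·1260² = 242·1587600 = 384199200
x² - 242y² = 384199201 - 384199200 = 1
Since this equals 1, (19601, 1260) is a solution.

Yes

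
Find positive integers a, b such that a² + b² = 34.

Search for a with 34 - a² a perfect square.
a = 3: 34 - 3² = 34 - 9 = 25 = 5² ✓
So a = 3, b = 5.

a = 3, b = 5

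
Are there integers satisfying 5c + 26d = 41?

Step 1: Compute gcd(5, 26).
gcd(5, 26) = 1

Step 2: Check divisibility.
Does 1 divide 41? 41 = 1 x 41, so yes.

By the theorem on linear Diophantine equations, 5c + 26d = 41 has integer solutions if and only if gcd(5, 26) divides 41. Since 1 | 41, solutions exist.

Yes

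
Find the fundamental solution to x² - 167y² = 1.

We seek the smallest positive integers (x, y) with x² - 167y² = 1, i.e., x² = 167y² + 1.
Try successive y values:
y = 1: x² = 167·1² + 1 = 168, not a perfect square
y = 2: x² = 167·2² + 1 = 669, not a perfect square
y = 3: x² = 167·3² + 1 = 1504, not a perfect square
... continuing the search (or via continued fractions) ...
y = 13: x² = 167·13² + 1 = 28224, x = 168 ✓

Verify: 168² - 167·13² = 28224 - 28223 = 1 ✓

x = 168, y = 13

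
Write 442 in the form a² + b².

We need to find integers a, b > 0 such that a² + b² = 442.
Trying a = 1: b² = 442 - 1² = 442 - 1 = 441
b = 21
Check: 1² + 21² = 1 + 441 = 442 ✓

442 = 1² + 21²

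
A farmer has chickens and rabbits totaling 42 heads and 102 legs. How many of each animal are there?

Let c = chickens, r = rabbits.
Heads: c + r = 42
Legs: 2c + 4r = 102
From the first equation, c = 42 - r. Substitute:
2(42 - r) + 4r = 102
84 + 2r = 102
r = (102 - 84)/2 = 9
c = 42 - 9 = 33

Chickens: 33, Rabbits: 9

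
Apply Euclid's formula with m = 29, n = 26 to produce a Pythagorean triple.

a = m² - n² = 29² - 26² = 841 - 676 = 165
b = 2mn = 2·29·26 = 1508
c = m² + n² = 841 + 676 = 1517
Verify: 165² + 1508² = 27225 + 2274064 = 2301289 = 1517² ✓

(165, 1508, 1517)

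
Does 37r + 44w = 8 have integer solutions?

Step 1: Compute gcd(37, 44).
gcd(37, 44) = 1

Step 2: Check divisibility.
Does 1 divide 8? 8 = 1 x 8, so yes.

By the theorem on linear Diophantine equations, 37r + 44w = 8 has integer solutions if and only if gcd(37, 44) divides 8. Since 1 | 8, solutions exist.

Yes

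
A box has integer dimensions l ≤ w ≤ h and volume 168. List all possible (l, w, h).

Iterate l from 1 to ⌊168^(1/3)⌋. For each l dividing 168, iterate w ≥ l with w dividing 168/l, and set h = 168/(l·w).
Triples found (16): (1×1×168), (1×2×84), (1×3×56), (1×4×42), (1×6×28), (1×7×24), (1×8×21), (1×12×14), (2×2×42), (2×3×28), (2×4×21), (2×6×14), (2×7×12), (3×4×14), (3×7×8), (4×6×7)

(1×1×168), (1×2×84), (1×3×56), (1×4×42), (1×6×28), (1×7×24), (1×8×21), (1×12×14), (2×2×42), (2×3×28), (2×4×21), (2×6×14), (2×7×12), (3×4×14), (3×7×8), (4×6×7)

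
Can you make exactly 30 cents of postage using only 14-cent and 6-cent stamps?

We need non-negative x, y with 14x + 6y = 30.
gcd(14, 6) = 2 divides 30, so integer solutions exist.
Search for a non-negative one: x = 0 gives 6y = 30 - 0 = 30, so y = 5.
Check: 14·0 + 6·5 = 30 ✓

Yes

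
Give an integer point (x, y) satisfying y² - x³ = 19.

Try small integer x values and check whether x³ + 19 is a perfect square.
x = 5: x³ + 19 = 5³ + 19 = 125 + 19 = 144
Is 144 a perfect square? 12² = 144 ✓
So (x, y) = (5, -12) is a solution.

x = 5, y = -12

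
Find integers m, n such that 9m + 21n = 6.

Step 1: Check solvability.
gcd(9, 21) = 3
Since 3 divides 6, solutions exist.

Step 2: Apply extended Euclidean algorithm to find gcd.
We find integers such that 9*x0 + 21*y0 = 3

Step 3: Scale the particular solution.
Multiply by 6/3 = 2:
m = -4, n = 2

Step 4: Verify.
9*(-4) + 21*(2) = 6 = 6 ✓

m = -4, n = 2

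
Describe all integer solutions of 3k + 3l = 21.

Step 1: Compute gcd(3, 3) = 3.
Since 3 divides 21, solutions exist.

Step 2: Find a particular solution using extended Euclidean algorithm.
We get k₀ = 0, l₀ = 7.
Check: 3*0 + 3*7 = 21 = 21 ✓

Step 3: Write the general solution.
k = 0 + (3/3)t = 0 + 1t
l = 7 - (3/3)t = 7 - 1t
for any integer t.

k = 0 + 1t, l = 7 - 1t for integer t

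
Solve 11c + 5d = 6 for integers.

Step 1: Check solvability.
gcd(11, 5) = 1
Since 1 divides 6, solutions exist.

Step 2: Apply extended Euclidean algorithm to find gcd.
We find integers such that 11*x0 + 5*y0 = 1

Step 3: Scale the particular solution.
Multiply by 6/1 = 6:
c = 6, d = -12

Step 4: Verify.
11*(6) + 5*(-12) = 6 = 6 ✓

c = 6, d = -12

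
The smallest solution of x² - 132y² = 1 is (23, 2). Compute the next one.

Solutions to x² - Dy² = 1 are generated by powers of (x₀ + y₀√D).
The next solution satisfies x₁ + y₁√132 = (x₀ + y₀√132)², giving:
x₁ = x₀² + 132y₀² = 23² + 132·2² = 529 + 528 = 1057
y₁ = 2x₀y₀ = 2·23·2 = 92

Verify: 1057² - 132·92² = 1117249 - 1117248 = 1 ✓

x = 1057, y = 92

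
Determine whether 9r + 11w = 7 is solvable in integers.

Step 1: Compute gcd(9, 11).
gcd(9, 11) = 1

Step 2: Check divisibility.
Does 1 divide 7? 7 = 1 x 7, so yes.

By the theorem on linear Diophantine equations, 9r + 11w = 7 has integer solutions if and only if gcd(9, 11) divides 7. Since 1 | 7, solutions exist.

Yes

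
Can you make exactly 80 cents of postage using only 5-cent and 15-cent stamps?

We need non-negative x, y with 5x + 15y = 80.
gcd(5, 15) = 5 divides 80, so integer solutions exist.
Search for a non-negative one: x = 1 gives 15y = 80 - 5 = 75, so y = 5.
Check: 5·1 + 15·5 = 80 ✓

Yes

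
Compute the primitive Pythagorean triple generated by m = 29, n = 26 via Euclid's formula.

a = m² - n² = 29² - 26² = 841 - 676 = 165
b = 2mn = 2·29·26 = 1508
c = m² + n² = 841 + 676 = 1517
Verify: 165² + 1508² = 27225 + 2274064 = 2301289 = 1517² ✓

(165, 1508, 1517)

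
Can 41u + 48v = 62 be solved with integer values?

Step 1: Compute gcd(41, 48).
gcd(41, 48) = 1

Step 2: Check divisibility.
Does 1 divide 62? 62 = 1 x 62, so yes.

By the theorem on linear Diophantine equations, 41u + 48v = 62 has integer solutions if and only if gcd(41, 48) divides 62. Since 1 | 62, solutions exist.

Yes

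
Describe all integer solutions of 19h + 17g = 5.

Step 1: Compute gcd(19, 17) = 1.
Since 1 divides 5, solutions exist.

Step 2: Find a particular solution using extended Euclidean algorithm.
We get h₀ = -40, g₀ = 45.
Check: 19*-40 + 17*45 = 5 = 5 ✓

Step 3: Write the general solution.
h = -40 + (17/1)t = -40 + 17t
g = 45 - (19/1)t = 45 - 19t
for any integer t.

h = -40 + 17t, g = 45 - 19t for integer t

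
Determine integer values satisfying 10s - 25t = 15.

Step 1: Check solvability.
gcd(10, 25) = 5
Since 5 divides 15, solutions exist.

Step 2: Apply extended Euclidean algorithm to find gcd.
We find integers such that 10*x0 + 25*y0 = 5

Step 3: Scale the particular solution.
Multiply by 15/5 = 3:
s = -6, t = -3

Step 4: Verify.
10*(-6) - 25*(-3) = 15 = 15 ✓

s = -6, t = -3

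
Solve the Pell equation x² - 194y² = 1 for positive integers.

We seek the smallest positive integers (x, y) with x² - 194y² = 1, i.e., x² = 194y² + 1.
Try successive y values:
y = 1: x² = 194·1² + 1 = 195, not a perfect square
y = 2: x² = 194·2² + 1 = 777, not a perfect square
y = 3: x² = 194·3² + 1 = 1747, not a perfect square
... continuing the search (or via continued fractions) ...
y = 14: x² = 194·14² + 1 = 38025, x = 195 ✓

Verify: 195² - 194·14² = 38025 - 38024 = 1 ✓

x = 195, y = 14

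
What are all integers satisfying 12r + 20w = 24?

Step 1: Compute gcd(12, 20) = 4.
Since 4 divides 24, solutions exist.

Step 2: Find a particular solution using extended Euclidean algorithm.
We get r₀ = 12, w₀ = -6.
Check: 12*12 + 20*-6 = 24 = 24 ✓

Step 3: Write the general solution.
r = 12 + (20/4)t = 12 + 5t
w = -6 - (12/4)t = -6 - 3t
for any integer t.

r = 12 + 5t, w = -6 - 3t for integer t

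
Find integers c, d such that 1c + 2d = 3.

Step 1: Check solvability.
gcd(1, 2) = 1
Since 1 divides 3, solutions exist.

Step 2: Apply extended Euclidean algorithm to find gcd.
We find integers such that 1*x0 + 2*y0 = 1

Step 3: Scale the particular solution.
Multiply by 3/1 = 3:
c = 3, d = 0

Step 4: Verify.
1*(3) + 2*(0) = 3 = 3 ✓

c = 3, d = 0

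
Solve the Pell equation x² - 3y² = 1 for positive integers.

We seek the smallest positive integers (x, y) with x² - 3y² = 1, i.e., x² = 3y² + 1.
Try successive y values:
y = 1: x² = 3·1² + 1 = 4, x = 2 ✓

Verify: 2² - 3·1² = 4 - 3 = 1 ✓

x = 2, y = 1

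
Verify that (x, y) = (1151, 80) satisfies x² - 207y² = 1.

Compute x² = 1151² = 1324801
Compute 207y² = 207·80² = 207·6400 = 1324800
x² - 207y² = 1324801 - 1324800 = 1
Since this equals 1, (1151, 80) is a solution.

Yes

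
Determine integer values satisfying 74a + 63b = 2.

Step 1: Check solvability.
gcd(74, 63) = 1
Since 1 divides 2, solutions exist.

Step 2: Apply extended Euclidean algorithm to find gcd.
We find integers such that 74*x0 + 63*y0 = 1

Step 3: Scale the particular solution.
Multiply by 2/1 = 2:
a = 46, b = -54

Step 4: Verify.
74*(46) + 63*(-54) = 2 = 2 ✓

a = 46, b = -54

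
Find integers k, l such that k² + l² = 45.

We need to find integers k, l > 0 such that k² + l² = 45.
Trying k = 3: l² = 45 - 3² = 45 - 9 = 36
l = 6
Check: 3² + 6² = 9 + 36 = 45 ✓

45 = 3² + 6²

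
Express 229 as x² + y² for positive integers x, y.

We need to find integers x, y > 0 such that x² + y² = 229.
Trying x = 2: y² = 229 - 2² = 229 - 4 = 225
y = 15
Check: 2² + 15² = 4 + 225 = 229 ✓

229 = 2² + 15²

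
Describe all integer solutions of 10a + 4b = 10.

Step 1: Compute gcd(10, 4) = 2.
Since 2 divides 10, solutions exist.

Step 2: Find a particular solution using extended Euclidean algorithm.
We get a₀ = 5, b₀ = -10.
Check: 10*5 + 4*-10 = 10 = 10 ✓

Step 3: Write the general solution.
a = 5 + (4/2)t = 5 + 2t
b = -10 - (10/2)t = -10 - 5t
for any integer t.

a = 5 + 2t, b = -10 - 5t for integer t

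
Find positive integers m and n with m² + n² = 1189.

We need to find integers m, n > 0 such that m² + n² = 1189.
Trying m = 10: n² = 1189 - 10² = 1189 - 100 = 1089
n = 33
Check: 10² + 33² = 100 + 1089 = 1189 ✓

1189 = 10² + 33²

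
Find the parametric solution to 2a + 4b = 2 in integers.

Step 1: Compute gcd(2, 4) = 2.
Since 2 divides 2, solutions exist.

Step 2: Find a particular solution using extended Euclidean algorithm.
We get a₀ = 1, b₀ = 0.
Check: 2*1 + 4*0 = 2 = 2 ✓

Step 3: Write the general solution.
a = 1 + (4/2)t = 1 + 2t
b = 0 - (2/2)t = 0 - 1t
for any integer t.

a = 1 + 2t, b = 0 - 1t for integer t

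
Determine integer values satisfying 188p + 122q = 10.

Step 1: Check solvability.
gcd(188, 122) = 2
Since 2 divides 10, solutions exist.

Step 2: Apply extended Euclidean algorithm to find gcd.
We find integers such that 188*x0 + 122*y0 = 2

Step 3: Scale the particular solution.
Multiply by 10/2 = 5:
p = -120, q = 185

Step 4: Verify.
188*(-120) + 122*(185) = 10 = 10 ✓

p = -120, q = 185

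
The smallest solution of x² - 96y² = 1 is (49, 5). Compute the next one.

Solutions to x² - Dy² = 1 are generated by powers of (x₀ + y₀√D).
The next solution satisfies x₁ + y₁√96 = (x₀ + y₀√96)², giving:
x₁ = x₀² + 96y₀² = 49² + 96·5² = 2401 + 2400 = 4801
y₁ = 2x₀y₀ = 2·49·5 = 490

Verify: 4801² - 96·490² = 23049601 - 23049600 = 1 ✓

x = 4801, y = 490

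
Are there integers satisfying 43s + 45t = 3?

Step 1: Compute gcd(43, 45).
gcd(43, 45) = 1

Step 2: Check divisibility.
Does 1 divide 3? 3 = 1 x 3, so yes.

By the theorem on linear Diophantine equations, 43s + 45t = 3 has integer solutions if and only if gcd(43, 45) divides 3. Since 1 | 3, solutions exist.

Yes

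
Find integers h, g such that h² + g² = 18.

We need to find integers h, g > 0 such that h² + g² = 18.
Trying h = 3: g² = 18 - 3² = 18 - 9 = 9
g = 3
Check: 3² + 3² = 9 + 9 = 18 ✓

18 = 3² + 3²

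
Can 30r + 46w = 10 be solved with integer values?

Step 1: Compute gcd(30, 46).
gcd(30, 46) = 2

Step 2: Check divisibility.
Does 2 divide 10? 10 = 2 x 5, so yes.

By the theorem on linear Diophantine equations, 30r + 46w = 10 has integer solutions if and only if gcd(30, 46) divides 10. Since 2 | 10, solutions exist.

Yes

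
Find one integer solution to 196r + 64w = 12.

Step 1: Check solvability.
gcd(196, 64) = 4
Since 4 divides 12, solutions exist.

Step 2: Apply extended Euclidean algorithm to find gcd.
We find integers such that 196*x0 + 64*y0 = 4

Step 3: Scale the particular solution.
Multiply by 12/4 = 3:
r = 3, w = -9

Step 4: Verify.
196*(3) + 64*(-9) = 12 = 12 ✓

r = 3, w = -9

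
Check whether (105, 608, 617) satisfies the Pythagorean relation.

Compute a² + b²:
105² + 608² = 11025 + 369664 = 380689
Compute c²:
617² = 380689
Since 380689 = 380689, it is a Pythagorean triple.

Yes, it is a Pythagorean triple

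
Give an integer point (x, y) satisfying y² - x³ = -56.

Try small integer x values and check whether x³ - 56 is a perfect square.
x = 18: x³ - 56 = 18³ - 56 = 5832 - 56 = 5776
Is 5776 a perfect square? 76² = 5776 ✓
So (x, y) = (18, -76) is a solution.

x = 18, y = -76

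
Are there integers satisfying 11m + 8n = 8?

Step 1: Compute gcd(11, 8).
gcd(11, 8) = 1

Step 2: Check divisibility.
Does 1 divide 8? 8 = 1 x 8, so yes.

By the theorem on linear Diophantine equations, 11m + 8n = 8 has integer solutions if and only if gcd(11, 8) divides 8. Since 1 | 8, solutions exist.

Yes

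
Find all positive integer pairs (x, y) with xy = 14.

The positive divisors of 14 are: 1, 2, 7, 14.
Each divisor d gives the pair (d, 14/d):
(1, 14), (2, 7), (7, 2), (14, 1)

(1, 14), (2, 7), (7, 2), (14, 1)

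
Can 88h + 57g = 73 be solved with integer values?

Step 1: Compute gcd(88, 57).
gcd(88, 57) = 1

Step 2: Check divisibility.
Does 1 divide 73? 73 = 1 x 73, so yes.

By the theorem on linear Diophantine equations, 88h + 57g = 73 has integer solutions if and only if gcd(88, 57) divides 73. Since 1 | 73, solutions exist.

Yes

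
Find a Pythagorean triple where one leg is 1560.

We need the other leg and hypotenuse such that 1560² + x² = c².
Take x = 693, c = 1707: 1560² + 693² = 2433600 + 480249 = 2913849 = 1707² ✓
Triple: (693, 1560, 1707)

(693, 1560, 1707)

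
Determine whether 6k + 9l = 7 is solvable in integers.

Step 1: Compute gcd(6, 9).
gcd(6, 9) = 3

Step 2: Check divisibility.
Does 3 divide 7? 7 = 3 x 2 + 1, so no.

By the theorem on linear Diophantine equations, 6k + 9l = 7 has integer solutions if and only if gcd(6, 9) divides 7. Since 3 does not divide 7, no solutions exist.

No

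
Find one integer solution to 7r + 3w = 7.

Step 1: Check solvability.
gcd(7, 3) = 1
Since 1 divides 7, solutions exist.

Step 2: Apply extended Euclidean algorithm to find gcd.
We find integers such that 7*x0 + 3*y0 = 1

Step 3: Scale the particular solution.
Multiply by 7/1 = 7:
r = 7, w = -14

Step 4: Verify.
7*(7) + 3*(-14) = 7 = 7 ✓

r = 7, w = -14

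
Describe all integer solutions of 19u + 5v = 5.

Step 1: Compute gcd(19, 5) = 1.
Since 1 divides 5, solutions exist.

Step 2: Find a particular solution using extended Euclidean algorithm.
We get u₀ = -5, v₀ = 20.
Check: 19*-5 + 5*20 = 5 = 5 ✓

Step 3: Write the general solution.
u = -5 + (5/1)t = -5 + 5t
v = 20 - (19/1)t = 20 - 19t
for any integer t.

u = -5 + 5t, v = 20 - 19t for integer t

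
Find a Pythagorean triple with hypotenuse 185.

We need a² + b² = 185² = 34225.
Trying: 153² + 104² = 23409 + 10816 = 34225 ✓

(153, 104, 185)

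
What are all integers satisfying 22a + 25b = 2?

Step 1: Compute gcd(22, 25) = 1.
Since 1 divides 2, solutions exist.

Step 2: Find a particular solution using extended Euclidean algorithm.
We get a₀ = 16, b₀ = -14.
Check: 22*16 + 25*-14 = 2 = 2 ✓

Step 3: Write the general solution.
a = 16 + (25/1)t = 16 + 25t
b = -14 - (22/1)t = -14 - 22t
for any integer t.

a = 16 + 25t, b = -14 - 22t for integer t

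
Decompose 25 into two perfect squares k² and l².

We need to find integers k, l > 0 such that k² + l² = 25.
Trying k = 3: l² = 25 - 3² = 25 - 9 = 16
l = 4
Check: 3² + 4² = 9 + 16 = 25 ✓

25 = 3² + 4²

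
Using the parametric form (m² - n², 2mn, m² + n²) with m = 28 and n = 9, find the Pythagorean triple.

a = m² - n² = 28² - 9² = 784 - 81 = 703
b = 2mn = 2·28·9 = 504
c = m² + n² = 784 + 81 = 865
Verify: 703² + 504² = 494209 + 254016 = 748225 = 865² ✓

(703, 504, 865)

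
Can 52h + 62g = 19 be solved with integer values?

Step 1: Compute gcd(52, 62).
gcd(52, 62) = 2

Step 2: Check divisibility.
Does 2 divide 19? 19 = 2 x 9 + 1, so no.

By the theorem on linear Diophantine equations, 52h + 62g = 19 has integer solutions if and only if gcd(52, 62) divides 19. Since 2 does not divide 19, no solutions exist.

No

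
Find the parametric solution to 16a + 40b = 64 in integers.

Step 1: Compute gcd(16, 40) = 8.
Since 8 divides 64, solutions exist.

Step 2: Find a particular solution using extended Euclidean algorithm.
We get a₀ = -16, b₀ = 8.
Check: 16*-16 + 40*8 = 64 = 64 ✓

Step 3: Write the general solution.
a = -16 + (40/8)t = -16 + 5t
b = 8 - (16/8)t = 8 - 2t
for any integer t.

a = -16 + 5t, b = 8 - 2t for integer t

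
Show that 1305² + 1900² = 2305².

Compute a² + b² = 1305² + 1900² = 1703025 + 3610000 = 5313025
Compute c² = 2305² = 5313025
Since 5313025 = 5313025, confirmed.

Yes, it is a Pythagorean triple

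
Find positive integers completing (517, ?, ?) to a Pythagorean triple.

We need the other leg and hypotenuse such that 517² + x² = c².
Take x = 1044, c = 1165: 517² + 1044² = 267289 + 1089936 = 1357225 = 1165² ✓
Triple: (517, 1044, 1165)

(517, 1044, 1165)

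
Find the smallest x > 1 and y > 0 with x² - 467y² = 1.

We seek the smallest positive integers (x, y) with x² - 467y² = 1, i.e., x² = 467y² + 1.
Try successive y values:
y = 1: x² = 467·1² + 1 = 468, not a perfect square
y = 2: x² = 467·2² + 1 = 1869, not a perfect square
y = 3: x² = 467·3² + 1 = 4204, not a perfect square
... continuing the search (or via continued fractions) ...
y = 75225: x² = 467·75225² + 1 = 2642659891876, x = 1625626 ✓

Verify: 1625626² - 467·75225² = 2642659891876 - 2642659891875 = 1 ✓

x = 1625626, y = 75225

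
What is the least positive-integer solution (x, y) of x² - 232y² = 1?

We seek the smallest positive integers (x, y) with x² - 232y² = 1, i.e., x² = 232y² + 1.
Try successive y values:
y = 1: x² = 232·1² + 1 = 233, not a perfect square
y = 2: x² = 232·2² + 1 = 929, not a perfect square
y = 3: x² = 232·3² + 1 = 2089, not a perfect square
... continuing the search (or via continued fractions) ...
y = 1287: x² = 232·1287² + 1 = 384277609, x = 19603 ✓

Verify: 19603² - 232·1287² = 384277609 - 384277608 = 1 ✓

x = 19603, y = 1287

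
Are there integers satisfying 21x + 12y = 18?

Step 1: Compute gcd(21, 12).
gcd(21, 12) = 3

Step 2: Check divisibility.
Does 3 divide 18? 18 = 3 x 6, so yes.

By the theorem on linear Diophantine equations, 21x + 12y = 18 has integer solutions if and only if gcd(21, 12) divides 18. Since 3 | 18, solutions exist.

Yes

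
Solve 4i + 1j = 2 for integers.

Step 1: Check solvability.
gcd(4, 1) = 1
Since 1 divides 2, solutions exist.

Step 2: Apply extended Euclidean algorithm to find gcd.
We find integers such that 4*x0 + 1*y0 = 1

Step 3: Scale the particular solution.
Multiply by 2/1 = 2:
i = 0, j = 2

Step 4: Verify.
4*(0) + 1*(2) = 2 = 2 ✓

i = 0, j = 2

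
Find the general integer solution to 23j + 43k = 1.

Step 1: Compute gcd(23, 43) = 1.
Since 1 divides 1, solutions exist.

Step 2: Find a particular solution using extended Euclidean algorithm.
We get j₀ = 15, k₀ = -8.
Check: 23*15 + 43*-8 = 1 = 1 ✓

Step 3: Write the general solution.
j = 15 + (43/1)t = 15 + 43t
k = -8 - (23/1)t = -8 - 23t
for any integer t.

j = 15 + 43t, k = -8 - 23t for integer t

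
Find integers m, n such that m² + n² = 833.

We need to find integers m, n > 0 such that m² + n² = 833.
Trying m = 7: n² = 833 - 7² = 833 - 49 = 784
n = 28
Check: 7² + 28² = 49 + 784 = 833 ✓

833 = 7² + 28²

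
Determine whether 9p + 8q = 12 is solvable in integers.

Step 1: Compute gcd(9, 8).
gcd(9, 8) = 1

Step 2: Check divisibility.
Does 1 divide 12? 12 = 1 x 12, so yes.

By the theorem on linear Diophantine equations, 9p + 8q = 12 has integer solutions if and only if gcd(9, 8) divides 12. Since 1 | 12, solutions exist.

Yes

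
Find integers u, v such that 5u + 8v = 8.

Step 1: Check solvability.
gcd(5, 8) = 1
Since 1 divides 8, solutions exist.

Step 2: Apply extended Euclidean algorithm to find gcd.
We find integers such that 5*x0 + 8*y0 = 1

Step 3: Scale the particular solution.
Multiply by 8/1 = 8:
u = -24, v = 16

Step 4: Verify.
5*(-24) + 8*(16) = 8 = 8 ✓

u = -24, v = 16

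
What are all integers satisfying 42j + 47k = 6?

Step 1: Compute gcd(42, 47) = 1.
Since 1 divides 6, solutions exist.

Step 2: Find a particular solution using extended Euclidean algorithm.
We get j₀ = -114, k₀ = 102.
Check: 42*-114 + 47*102 = 6 = 6 ✓

Step 3: Write the general solution.
j = -114 + (47/1)t = -114 + 47t
k = 102 - (42/1)t = 102 - 42t
for any integer t.

j = -114 + 47t, k = 102 - 42t for integer t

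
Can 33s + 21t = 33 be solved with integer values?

Step 1: Compute gcd(33, 21).
gcd(33, 21) = 3

Step 2: Check divisibility.
Does 3 divide 33? 33 = 3 x 11, so yes.

By the theorem on linear Diophantine equations, 33s + 21t = 33 has integer solutions if and only if gcd(33, 21) divides 33. Since 3 | 33, solutions exist.

Yes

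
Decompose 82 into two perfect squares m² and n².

We need to find integers m, n > 0 such that m² + n² = 82.
Trying m = 1: n² = 82 - 1² = 82 - 1 = 81
n = 9
Check: 1² + 9² = 1 + 81 = 82 ✓

82 = 1² + 9²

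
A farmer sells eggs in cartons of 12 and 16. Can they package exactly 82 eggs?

We need non-negative a, b with 12a + 16b = 82.
gcd(12, 16) = 4, and 4 does not divide 82.
No integer solutions exist.

No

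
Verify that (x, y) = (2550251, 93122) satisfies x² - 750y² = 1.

Compute x² = 2550251² = 6503780163001
Compute 750y² = 750·93122² = 750·8671706884 = 6503780163000
x² - 750y² = 6503780163001 - 6503780163000 = 1
Since this equals 1, (2550251, 93122) is a solution.

Yes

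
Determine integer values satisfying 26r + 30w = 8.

Step 1: Check solvability.
gcd(26, 30) = 2
Since 2 divides 8, solutions exist.

Step 2: Apply extended Euclidean algorithm to find gcd.
We find integers such that 26*x0 + 30*y0 = 2

Step 3: Scale the particular solution.
Multiply by 8/2 = 4:
r = 28, w = -24

Step 4: Verify.
26*(28) + 30*(-24) = 8 = 8 ✓

r = 28, w = -24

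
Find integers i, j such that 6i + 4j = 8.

Step 1: Check solvability.
gcd(6, 4) = 2
Since 2 divides 8, solutions exist.

Step 2: Apply extended Euclidean algorithm to find gcd.
We find integers such that 6*x0 + 4*y0 = 2

Step 3: Scale the particular solution.
Multiply by 8/2 = 4:
i = 4, j = -4

Step 4: Verify.
6*(4) + 4*(-4) = 8 = 8 ✓

i = 4, j = -4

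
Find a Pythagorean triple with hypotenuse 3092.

We need a² + b² = 3092² = 9560464.
Trying: 780² + 2992² = 608400 + 8952064 = 9560464 ✓

(780, 2992, 3092)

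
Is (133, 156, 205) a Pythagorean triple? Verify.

Compute a² + b² = 133² + 156² = 17689 + 24336 = 42025
Compute c² = 205² = 42025
Since 42025 = 42025, confirmed.

Yes, it is a Pythagorean triple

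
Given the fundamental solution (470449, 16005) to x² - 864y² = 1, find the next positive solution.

Solutions to x² - Dy² = 1 are generated by powers of (x₀ + y₀√D).
The next solution satisfies x₁ + y₁√864 = (x₀ + y₀√864)², giving:
x₁ = x₀² + 864y₀² = 470449² + 864·16005² = 221322261601 + 221322261600 = 442644523201
y₁ = 2x₀y₀ = 2·470449·16005 = 15059072490

Verify: 442644523201² - 864·15059072490² = 195934173919840627286401 - 195934173919840627286400 = 1 ✓

x = 442644523201, y = 15059072490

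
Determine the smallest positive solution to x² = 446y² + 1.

We seek the smallest positive integers (x, y) with x² - 446y² = 1, i.e., x² = 446y² + 1.
Try successive y values:
y = 1: x² = 446·1² + 1 = 447, not a perfect square
y = 2: x² = 446·2² + 1 = 1785, not a perfect square
y = 3: x² = 446·3² + 1 = 4015, not a perfect square
... continuing the search (or via continued fractions) ...
y = 5216512: x² = 446·5216512² + 1 = 12136550860980225, x = 110166015 ✓

Verify: 110166015² - 446·5216512² = 12136550860980225 - 12136550860980224 = 1 ✓

x = 110166015, y = 5216512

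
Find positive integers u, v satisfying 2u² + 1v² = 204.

Try small values of u and check whether (204 - 2u²)/1 is a perfect square.
u = 10: 2·10² = 200, so 1v² = 204 - 200 = 4, giving v² = 4, v = 2.
Check: 2·10² + 1·2² = 200 + 4 = 204 ✓

u = 10, v = 2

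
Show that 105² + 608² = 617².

Compute a² + b²:
105² + 608² = 11025 + 369664 = 380689
Compute c²:
617² = 380689
Since 380689 = 380689, it is a Pythagorean triple.

Yes, it is a Pythagorean triple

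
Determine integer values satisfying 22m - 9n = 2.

Step 1: Check solvability.
gcd(22, 9) = 1
Since 1 divides 2, solutions exist.

Step 2: Apply extended Euclidean algorithm to find gcd.
We find integers such that 22*x0 + 9*y0 = 1

Step 3: Scale the particular solution.
Multiply by 2/1 = 2:
m = -4, n = -10

Step 4: Verify.
22*(-4) - 9*(-10) = 2 = 2 ✓

m = -4, n = -10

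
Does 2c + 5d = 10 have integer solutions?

Step 1: Compute gcd(2, 5).
gcd(2, 5) = 1

Step 2: Check divisibility.
Does 1 divide 10? 10 = 1 x 10, so yes.

By the theorem on linear Diophantine equations, 2c + 5d = 10 has integer solutions if and only if gcd(2, 5) divides 10. Since 1 | 10, solutions exist.

Yes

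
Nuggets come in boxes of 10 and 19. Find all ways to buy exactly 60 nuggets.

We need non-negative integers (x, y) with 10x + 19y = 60.
For each x in 0..6, check if 60 - 10x is a non-negative multiple of 19.
x = 6: 19y = 0, y = 0 ✓

(6 boxes of 10, 0 boxes of 19)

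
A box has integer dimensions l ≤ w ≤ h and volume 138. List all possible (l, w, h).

Iterate l from 1 to ⌊138^(1/3)⌋. For each l dividing 138, iterate w ≥ l with w dividing 138/l, and set h = 138/(l·w).
Triples found (5): (1×1×138), (1×2×69), (1×3×46), (1×6×23), (2×3×23)

(1×1×138), (1×2×69), (1×3×46), (1×6×23), (2×3×23)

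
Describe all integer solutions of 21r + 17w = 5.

Step 1: Compute gcd(21, 17) = 1.
Since 1 divides 5, solutions exist.

Step 2: Find a particular solution using extended Euclidean algorithm.
We get r₀ = -20, w₀ = 25.
Check: 21*-20 + 17*25 = 5 = 5 ✓

Step 3: Write the general solution.
r = -20 + (17/1)t = -20 + 17t
w = 25 - (21/1)t = 25 - 21t
for any integer t.

r = -20 + 17t, w = 25 - 21t for integer t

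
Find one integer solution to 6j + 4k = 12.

Step 1: Check solvability.
gcd(6, 4) = 2
Since 2 divides 12, solutions exist.

Step 2: Apply extended Euclidean algorithm to find gcd.
We find integers such that 6*x0 + 4*y0 = 2

Step 3: Scale the particular solution.
Multiply by 12/2 = 6:
j = 6, k = -6

Step 4: Verify.
6*(6) + 4*(-6) = 12 = 12 ✓

j = 6, k = -6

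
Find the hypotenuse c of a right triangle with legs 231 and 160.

c² = a² + b² = 231² + 160² = 53361 + 25600 = 78961
c = sqrt(78961) = 281

281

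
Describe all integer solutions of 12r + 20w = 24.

Step 1: Compute gcd(12, 20) = 4.
Since 4 divides 24, solutions exist.

Step 2: Find a particular solution using extended Euclidean algorithm.
We get r₀ = 12, w₀ = -6.
Check: 12*12 + 20*-6 = 24 = 24 ✓

Step 3: Write the general solution.
r = 12 + (20/4)t = 12 + 5t
w = -6 - (12/4)t = -6 - 3t
for any integer t.

r = 12 + 5t, w = -6 - 3t for integer t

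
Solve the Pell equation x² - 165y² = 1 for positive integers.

We seek the smallest positive integers (x, y) with x² - 165y² = 1, i.e., x² = 165y² + 1.
Try successive y values:
y = 1: x² = 165·1² + 1 = 166, not a perfect square
y = 2: x² = 165·2² + 1 = 661, not a perfect square
y = 3: x² = 165·3² + 1 = 1486, not a perfect square
... continuing the search (or via continued fractions) ...
y = 84: x² = 165·84² + 1 = 1164241, x = 1079 ✓

Verify: 1079² - 165·84² = 1164241 - 1164240 = 1 ✓

x = 1079, y = 84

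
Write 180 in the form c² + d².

We need to find integers c, d > 0 such that c² + d² = 180.
Trying c = 6: d² = 180 - 6² = 180 - 36 = 144
d = 12
Check: 6² + 12² = 36 + 144 = 180 ✓

180 = 6² + 12²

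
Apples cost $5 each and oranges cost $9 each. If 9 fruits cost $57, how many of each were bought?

Let a = apples, o = oranges.
a + o = 9
5a + 9o = 57
Substitute o = 9 - a:
5a + 9(9 - a) = 57
(5 - 9)a = 57 - 81
-4a = -24
a = 6, o = 9 - 6 = 3

Apples: 6, Oranges: 3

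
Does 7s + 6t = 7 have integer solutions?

Step 1: Compute gcd(7, 6).
gcd(7, 6) = 1

Step 2: Check divisibility.
Does 1 divide 7? 7 = 1 x 7, so yes.

By the theorem on linear Diophantine equations, 7s + 6t = 7 has integer solutions if and only if gcd(7, 6) divides 7. Since 1 | 7, solutions exist.

Yes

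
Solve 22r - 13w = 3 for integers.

Step 1: Check solvability.
gcd(22, 13) = 1
Since 1 divides 3, solutions exist.

Step 2: Apply extended Euclidean algorithm to find gcd.
We find integers such that 22*x0 + 13*y0 = 1

Step 3: Scale the particular solution.
Multiply by 3/1 = 3:
r = 9, w = 15

Step 4: Verify.
22*(9) - 13*(15) = 3 = 3 ✓

r = 9, w = 15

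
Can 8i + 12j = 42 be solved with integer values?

Step 1: Compute gcd(8, 12).
gcd(8, 12) = 4

Step 2: Check divisibility.
Does 4 divide 42? 42 = 4 x 10 + 2, so no.

By the theorem on linear Diophantine equations, 8i + 12j = 42 has integer solutions if and only if gcd(8, 12) divides 42. Since 4 does not divide 42, no solutions exist.

No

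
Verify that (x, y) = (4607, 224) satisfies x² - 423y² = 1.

Compute x² = 4607² = 21224449
Compute 423y² = 423·224² = 423·50176 = 21224448
x² - 423y² = 21224449 - 21224448 = 1
Since this equals 1, (4607, 224) is a solution.

Yes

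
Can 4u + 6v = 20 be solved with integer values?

Step 1: Compute gcd(4, 6).
gcd(4, 6) = 2

Step 2: Check divisibility.
Does 2 divide 20? 20 = 2 x 10, so yes.

By the theorem on linear Diophantine equations, 4u + 6v = 20 has integer solutions if and only if gcd(4, 6) divides 20. Since 2 | 20, solutions exist.

Yes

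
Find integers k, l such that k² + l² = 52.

We need to find integers k, l > 0 such that k² + l² = 52.
Trying k = 4: l² = 52 - 4² = 52 - 16 = 36
l = 6
Check: 4² + 6² = 16 + 36 = 52 ✓

52 = 4² + 6²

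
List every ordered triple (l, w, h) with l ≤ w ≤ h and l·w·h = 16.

Iterate l from 1 to ⌊16^(1/3)⌋. For each l dividing 16, iterate w ≥ l with w dividing 16/l, and set h = 16/(l·w).
Triples found (4): (1×1×16), (1×2×8), (1×4×4), (2×2×4)

(1×1×16), (1×2×8), (1×4×4), (2×2×4)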